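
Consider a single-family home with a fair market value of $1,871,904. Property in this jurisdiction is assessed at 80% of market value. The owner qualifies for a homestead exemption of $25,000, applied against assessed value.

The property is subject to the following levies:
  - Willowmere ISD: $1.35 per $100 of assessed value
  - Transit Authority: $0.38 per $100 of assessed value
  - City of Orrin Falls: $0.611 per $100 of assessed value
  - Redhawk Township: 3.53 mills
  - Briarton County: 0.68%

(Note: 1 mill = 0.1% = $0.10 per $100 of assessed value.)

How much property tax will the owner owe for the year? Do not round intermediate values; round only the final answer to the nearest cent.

Assessed value = $1,871,904 × 0.8 = $1,497,523.2
Taxable value = $1,497,523.2 − $25,000 = $1,472,523.2
Willowmere ISD: $1,472,523.2 × 0.0135 = $19,879.0632
Transit Authority: $1,472,523.2 × 0.0038 = $5,595.58816
City of Orrin Falls: $1,472,523.2 × 0.00611 = $8,997.116752
Redhawk Township: $1,472,523.2 × 0.00353 = $5,198.006896
Briarton County: $1,472,523.2 × 0.0068 = $10,013.15776
Total = $49,682.932768

$49,682.93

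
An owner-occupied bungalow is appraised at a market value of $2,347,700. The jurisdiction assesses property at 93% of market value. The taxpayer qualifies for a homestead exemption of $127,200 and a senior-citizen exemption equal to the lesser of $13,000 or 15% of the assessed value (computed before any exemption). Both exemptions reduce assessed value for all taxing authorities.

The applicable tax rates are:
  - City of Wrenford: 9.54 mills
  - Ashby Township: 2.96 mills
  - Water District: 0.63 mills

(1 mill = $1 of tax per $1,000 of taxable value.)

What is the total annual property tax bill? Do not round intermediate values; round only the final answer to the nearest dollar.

$26,827

Assessed value = $2,347,700 × 0.93 = $2,183,361
Senior-citizen exemption = min($13,000, 15% × $2,183,361) = min($13,000, $327,504.15) = $13,000 (dollar cap binds)
Taxable value = $2,183,361 − $127,200 − $13,000 = $2,043,161
City of Wrenford: $2,043,161 × 0.00954 = $19,491.75594
Ashby Township: $2,043,161 × 0.00296 = $6,047.75656
Water District: $2,043,161 × 0.00063 = $1,287.19143
Total = $26,826.70393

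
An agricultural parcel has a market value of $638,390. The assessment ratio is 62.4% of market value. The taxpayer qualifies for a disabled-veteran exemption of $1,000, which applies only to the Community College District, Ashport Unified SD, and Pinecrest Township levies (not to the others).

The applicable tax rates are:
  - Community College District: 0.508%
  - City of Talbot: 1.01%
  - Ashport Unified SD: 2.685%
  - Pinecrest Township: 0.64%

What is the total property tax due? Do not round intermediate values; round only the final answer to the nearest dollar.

Assessed value = $638,390 × 0.624 = $398,355.36
Community College District: ($398,355.36 − $1,000) × 0.00508 = $397,355.36 × 0.00508 = $2,018.5652288
City of Talbot: $398,355.36 × 0.0101 = $4,023.389136
Ashport Unified SD: ($398,355.36 − $1,000) × 0.02685 = $397,355.36 × 0.02685 = $10,668.991416
Pinecrest Township: ($398,355.36 − $1,000) × 0.0064 = $397,355.36 × 0.0064 = $2,543.074304
Total = $19,254.0200848

$19,254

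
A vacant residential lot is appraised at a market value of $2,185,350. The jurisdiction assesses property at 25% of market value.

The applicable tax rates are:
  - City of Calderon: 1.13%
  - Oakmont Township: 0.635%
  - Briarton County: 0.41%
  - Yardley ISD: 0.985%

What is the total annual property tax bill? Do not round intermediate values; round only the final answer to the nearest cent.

Assessed value = $2,185,350 × 0.25 = $546,337.5
City of Calderon: $546,337.5 × 0.0113 = $6,173.61375
Oakmont Township: $546,337.5 × 0.00635 = $3,469.243125
Briarton County: $546,337.5 × 0.0041 = $2,239.98375
Yardley ISD: $546,337.5 × 0.00985 = $5,381.424375
Total = $6,173.61375 + $3,469.243125 + $2,239.98375 + $5,381.424375 = $17,264.265

$17,264.27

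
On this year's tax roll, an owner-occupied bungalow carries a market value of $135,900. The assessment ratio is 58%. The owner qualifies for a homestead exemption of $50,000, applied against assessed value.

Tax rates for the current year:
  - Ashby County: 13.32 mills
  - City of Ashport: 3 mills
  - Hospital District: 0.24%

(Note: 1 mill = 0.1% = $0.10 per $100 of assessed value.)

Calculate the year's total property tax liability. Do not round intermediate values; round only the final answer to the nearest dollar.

$540

Assessed value = $135,900 × 0.58 = $78,822
Taxable value = $78,822 − $50,000 = $28,822
Ashby County: $28,822 × 0.01332 = $383.90904
City of Ashport: $28,822 × 0.003 = $86.466
Hospital District: $28,822 × 0.0024 = $69.1728
Total = $539.54784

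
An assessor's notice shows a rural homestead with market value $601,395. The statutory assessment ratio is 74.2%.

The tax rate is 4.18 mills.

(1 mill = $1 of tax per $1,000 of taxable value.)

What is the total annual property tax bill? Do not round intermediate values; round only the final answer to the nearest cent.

$1,865.26

Assessed value = $601,395 × 0.742 = $446,235.09
Tax = $446,235.09 × 0.00418 = $1,865.2626762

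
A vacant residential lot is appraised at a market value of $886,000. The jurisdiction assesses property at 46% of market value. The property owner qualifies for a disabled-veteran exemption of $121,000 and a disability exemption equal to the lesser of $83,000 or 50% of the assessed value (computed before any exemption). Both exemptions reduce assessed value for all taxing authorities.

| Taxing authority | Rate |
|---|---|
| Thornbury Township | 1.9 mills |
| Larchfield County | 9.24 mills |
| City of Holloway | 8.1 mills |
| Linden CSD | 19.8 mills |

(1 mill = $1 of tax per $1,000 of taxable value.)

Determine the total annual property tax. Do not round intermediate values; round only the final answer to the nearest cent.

Assessed value = $886,000 × 0.46 = $407,560
Disability exemption = min($83,000, 50% × $407,560) = min($83,000, $203,780) = $83,000 (dollar cap binds)
Taxable value = $407,560 − $121,000 − $83,000 = $203,560
Thornbury Township: $203,560 × 0.0019 = $386.764
Larchfield County: $203,560 × 0.00924 = $1,880.8944
City of Holloway: $203,560 × 0.0081 = $1,648.836
Linden CSD: $203,560 × 0.0198 = $4,030.488
Total = $7,946.9824

$7,946.98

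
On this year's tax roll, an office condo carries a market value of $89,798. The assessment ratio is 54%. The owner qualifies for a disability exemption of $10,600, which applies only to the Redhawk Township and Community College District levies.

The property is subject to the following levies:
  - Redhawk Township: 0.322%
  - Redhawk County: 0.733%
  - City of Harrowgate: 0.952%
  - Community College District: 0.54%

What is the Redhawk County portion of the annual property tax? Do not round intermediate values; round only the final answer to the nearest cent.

Assessed value = $89,798 × 0.54 = $48,490.92
Redhawk County taxable value = $48,490.92 (exemption does not apply)
Redhawk County levy = $48,490.92 × 0.00733 = $355.4384436

$355.44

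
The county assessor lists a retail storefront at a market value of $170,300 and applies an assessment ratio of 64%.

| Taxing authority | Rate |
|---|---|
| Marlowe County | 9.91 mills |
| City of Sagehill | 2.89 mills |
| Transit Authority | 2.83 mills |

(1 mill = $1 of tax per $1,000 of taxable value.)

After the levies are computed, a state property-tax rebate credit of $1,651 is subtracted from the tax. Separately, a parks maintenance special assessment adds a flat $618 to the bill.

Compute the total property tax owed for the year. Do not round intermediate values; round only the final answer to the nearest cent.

$670.54

Assessed value = $170,300 × 0.64 = $108,992
Marlowe County: $108,992 × 0.00991 = $1,080.11072
City of Sagehill: $108,992 × 0.00289 = $314.98688
Transit Authority: $108,992 × 0.00283 = $308.44736
Levies subtotal = $1,703.54496
After credit = $1,703.54496 − $1,651 = $52.54496
Total = $52.54496 + $618 = $670.54496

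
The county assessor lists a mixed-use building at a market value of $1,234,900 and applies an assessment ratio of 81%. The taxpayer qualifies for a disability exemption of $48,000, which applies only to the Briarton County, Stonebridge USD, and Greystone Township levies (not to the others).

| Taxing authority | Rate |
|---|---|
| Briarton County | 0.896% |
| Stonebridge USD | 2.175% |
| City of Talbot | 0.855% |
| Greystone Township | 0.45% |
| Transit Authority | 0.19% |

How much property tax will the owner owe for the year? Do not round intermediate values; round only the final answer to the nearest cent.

$43,982.20

Assessed value = $1,234,900 × 0.81 = $1,000,269
Briarton County: ($1,000,269 − $48,000) × 0.00896 = $952,269 × 0.00896 = $8,532.33024
Stonebridge USD: ($1,000,269 − $48,000) × 0.02175 = $952,269 × 0.02175 = $20,711.85075
City of Talbot: $1,000,269 × 0.00855 = $8,552.29995
Greystone Township: ($1,000,269 − $48,000) × 0.0045 = $952,269 × 0.0045 = $4,285.2105
Transit Authority: $1,000,269 × 0.0019 = $1,900.5111
Total = $43,982.20254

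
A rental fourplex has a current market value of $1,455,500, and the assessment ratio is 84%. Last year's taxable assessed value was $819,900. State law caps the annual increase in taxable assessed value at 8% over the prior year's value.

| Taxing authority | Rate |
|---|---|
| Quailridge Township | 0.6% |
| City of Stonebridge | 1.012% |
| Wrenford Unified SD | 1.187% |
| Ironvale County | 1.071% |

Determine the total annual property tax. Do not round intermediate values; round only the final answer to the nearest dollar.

$34,269

Uncapped assessed value = $1,455,500 × 0.84 = $1,222,620
Cap limit = $819,900 × 1.08 = $885,492
Taxable assessed value = min($1,222,620, $885,492) = $885,492 (cap binds)
Quailridge Township: $885,492 × 0.006 = $5,312.952
City of Stonebridge: $885,492 × 0.01012 = $8,961.17904
Wrenford Unified SD: $885,492 × 0.01187 = $10,510.79004
Ironvale County: $885,492 × 0.01071 = $9,483.61932
Total = $34,268.5404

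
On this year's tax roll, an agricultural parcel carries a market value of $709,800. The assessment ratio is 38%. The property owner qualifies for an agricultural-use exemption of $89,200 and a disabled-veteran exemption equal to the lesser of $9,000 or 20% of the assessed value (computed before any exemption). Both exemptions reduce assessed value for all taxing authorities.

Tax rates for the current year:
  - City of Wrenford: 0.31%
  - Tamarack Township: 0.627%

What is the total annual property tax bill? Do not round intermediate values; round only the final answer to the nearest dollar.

Assessed value = $709,800 × 0.38 = $269,724
Disabled-veteran exemption = min($9,000, 20% × $269,724) = min($9,000, $53,944.8) = $9,000 (dollar cap binds)
Taxable value = $269,724 − $89,200 − $9,000 = $171,524
City of Wrenford: $171,524 × 0.0031 = $531.7244
Tamarack Township: $171,524 × 0.00627 = $1,075.45548
Total = $1,607.17988

$1,607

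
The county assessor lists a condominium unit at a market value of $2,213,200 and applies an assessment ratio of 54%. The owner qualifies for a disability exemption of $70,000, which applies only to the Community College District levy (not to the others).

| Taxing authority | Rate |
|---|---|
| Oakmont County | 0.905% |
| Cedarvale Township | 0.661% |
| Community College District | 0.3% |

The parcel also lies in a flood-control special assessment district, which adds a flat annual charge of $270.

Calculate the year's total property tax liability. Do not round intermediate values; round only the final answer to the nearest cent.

Assessed value = $2,213,200 × 0.54 = $1,195,128
Oakmont County: $1,195,128 × 0.00905 = $10,815.9084
Cedarvale Township: $1,195,128 × 0.00661 = $7,899.79608
Community College District: ($1,195,128 − $70,000) × 0.003 = $1,125,128 × 0.003 = $3,375.384
Levies subtotal = $22,091.08848
Total = $22,091.08848 + $270 = $22,361.08848

$22,361.09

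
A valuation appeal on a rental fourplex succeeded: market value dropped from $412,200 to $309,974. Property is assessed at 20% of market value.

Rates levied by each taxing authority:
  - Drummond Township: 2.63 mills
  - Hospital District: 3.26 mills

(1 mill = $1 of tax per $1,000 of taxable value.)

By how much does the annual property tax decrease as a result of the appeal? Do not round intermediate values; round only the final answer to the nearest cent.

$120.42

Old assessed value = $412,200 × 0.2 = $82,440
New assessed value = $309,974 × 0.2 = $61,994.8
Combined rate = 0.00263 + 0.00326 = 0.00589
Old tax = $82,440 × 0.00589 = $485.5716
New tax = $61,994.8 × 0.00589 = $365.149372
Reduction = $485.5716 − $365.149372 = $120.422228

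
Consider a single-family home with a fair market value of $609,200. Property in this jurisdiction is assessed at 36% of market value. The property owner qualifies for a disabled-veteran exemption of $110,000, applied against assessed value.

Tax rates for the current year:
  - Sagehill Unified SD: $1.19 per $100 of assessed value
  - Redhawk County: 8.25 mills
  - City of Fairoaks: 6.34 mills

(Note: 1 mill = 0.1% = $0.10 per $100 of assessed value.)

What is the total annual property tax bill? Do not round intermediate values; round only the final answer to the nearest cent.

$2,895.67

Assessed value = $609,200 × 0.36 = $219,312
Taxable value = $219,312 − $110,000 = $109,312
Sagehill Unified SD: $109,312 × 0.0119 = $1,300.8128
Redhawk County: $109,312 × 0.00825 = $901.824
City of Fairoaks: $109,312 × 0.00634 = $693.03808
Total = $2,895.67488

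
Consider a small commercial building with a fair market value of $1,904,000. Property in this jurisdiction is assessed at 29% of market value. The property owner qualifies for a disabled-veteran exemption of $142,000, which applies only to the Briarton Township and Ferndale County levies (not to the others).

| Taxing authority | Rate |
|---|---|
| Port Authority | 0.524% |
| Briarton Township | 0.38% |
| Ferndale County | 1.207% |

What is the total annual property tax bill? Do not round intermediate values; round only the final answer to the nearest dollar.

Assessed value = $1,904,000 × 0.29 = $552,160
Port Authority: $552,160 × 0.00524 = $2,893.3184
Briarton Township: ($552,160 − $142,000) × 0.0038 = $410,160 × 0.0038 = $1,558.608
Ferndale County: ($552,160 − $142,000) × 0.01207 = $410,160 × 0.01207 = $4,950.6312
Total = $9,402.5576

$9,403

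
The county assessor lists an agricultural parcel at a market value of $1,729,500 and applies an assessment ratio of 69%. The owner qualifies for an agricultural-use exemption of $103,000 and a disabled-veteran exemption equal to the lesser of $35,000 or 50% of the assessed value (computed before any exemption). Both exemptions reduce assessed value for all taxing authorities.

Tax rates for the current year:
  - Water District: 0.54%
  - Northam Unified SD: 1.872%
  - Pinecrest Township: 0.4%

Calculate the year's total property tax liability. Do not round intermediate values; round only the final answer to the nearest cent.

$29,676.58

Assessed value = $1,729,500 × 0.69 = $1,193,355
Disabled-veteran exemption = min($35,000, 50% × $1,193,355) = min($35,000, $596,677.5) = $35,000 (dollar cap binds)
Taxable value = $1,193,355 − $103,000 − $35,000 = $1,055,355
Water District: $1,055,355 × 0.0054 = $5,698.917
Northam Unified SD: $1,055,355 × 0.01872 = $19,756.2456
Pinecrest Township: $1,055,355 × 0.004 = $4,221.42
Total = $29,676.5826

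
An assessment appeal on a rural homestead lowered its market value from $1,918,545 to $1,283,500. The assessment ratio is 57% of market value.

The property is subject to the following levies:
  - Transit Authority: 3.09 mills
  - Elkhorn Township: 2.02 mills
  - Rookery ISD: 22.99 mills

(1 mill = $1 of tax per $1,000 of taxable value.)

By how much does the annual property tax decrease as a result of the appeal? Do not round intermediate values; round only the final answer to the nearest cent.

$10,171.52

Old assessed value = $1,918,545 × 0.57 = $1,093,570.65
New assessed value = $1,283,500 × 0.57 = $731,595
Combined rate = 0.00309 + 0.00202 + 0.02299 = 0.0281
Old tax = $1,093,570.65 × 0.0281 = $30,729.335265
New tax = $731,595 × 0.0281 = $20,557.8195
Reduction = $30,729.335265 − $20,557.8195 = $10,171.515765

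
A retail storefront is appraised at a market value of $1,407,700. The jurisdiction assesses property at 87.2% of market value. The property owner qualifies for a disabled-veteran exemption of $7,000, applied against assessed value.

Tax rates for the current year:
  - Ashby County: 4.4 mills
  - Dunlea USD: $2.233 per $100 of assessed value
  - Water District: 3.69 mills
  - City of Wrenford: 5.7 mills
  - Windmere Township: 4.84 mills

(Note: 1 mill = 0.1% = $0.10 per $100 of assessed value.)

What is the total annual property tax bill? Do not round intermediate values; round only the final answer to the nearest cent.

$49,992.27

Assessed value = $1,407,700 × 0.872 = $1,227,514.4
Taxable value = $1,227,514.4 − $7,000 = $1,220,514.4
Ashby County: $1,220,514.4 × 0.0044 = $5,370.26336
Dunlea USD: $1,220,514.4 × 0.02233 = $27,254.086552
Water District: $1,220,514.4 × 0.00369 = $4,503.698136
City of Wrenford: $1,220,514.4 × 0.0057 = $6,956.93208
Windmere Township: $1,220,514.4 × 0.00484 = $5,907.289696
Total = $49,992.269824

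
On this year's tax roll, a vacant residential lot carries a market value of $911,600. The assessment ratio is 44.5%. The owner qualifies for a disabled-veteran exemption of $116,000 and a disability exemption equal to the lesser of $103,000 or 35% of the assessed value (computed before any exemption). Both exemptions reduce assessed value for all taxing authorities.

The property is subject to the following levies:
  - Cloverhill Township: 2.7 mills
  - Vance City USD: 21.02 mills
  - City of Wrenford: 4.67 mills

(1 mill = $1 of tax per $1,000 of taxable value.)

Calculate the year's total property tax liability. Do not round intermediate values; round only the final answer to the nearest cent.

$5,299.33

Assessed value = $911,600 × 0.445 = $405,662
Disability exemption = min($103,000, 35% × $405,662) = min($103,000, $141,981.7) = $103,000 (dollar cap binds)
Taxable value = $405,662 − $116,000 − $103,000 = $186,662
Cloverhill Township: $186,662 × 0.0027 = $503.9874
Vance City USD: $186,662 × 0.02102 = $3,923.63524
City of Wrenford: $186,662 × 0.00467 = $871.71154
Total = $5,299.33418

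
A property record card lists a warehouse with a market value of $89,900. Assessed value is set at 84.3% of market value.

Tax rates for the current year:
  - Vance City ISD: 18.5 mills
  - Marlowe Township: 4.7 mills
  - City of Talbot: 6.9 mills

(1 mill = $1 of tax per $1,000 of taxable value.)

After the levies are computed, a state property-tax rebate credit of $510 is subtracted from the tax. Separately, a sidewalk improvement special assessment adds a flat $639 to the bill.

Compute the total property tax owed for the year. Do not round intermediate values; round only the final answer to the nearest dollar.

$2,410

Assessed value = $89,900 × 0.843 = $75,785.7
Vance City ISD: $75,785.7 × 0.0185 = $1,402.03545
Marlowe Township: $75,785.7 × 0.0047 = $356.19279
City of Talbot: $75,785.7 × 0.0069 = $522.92133
Levies subtotal = $2,281.14957
After credit = $2,281.14957 − $510 = $1,771.14957
Total = $1,771.14957 + $639 = $2,410.14957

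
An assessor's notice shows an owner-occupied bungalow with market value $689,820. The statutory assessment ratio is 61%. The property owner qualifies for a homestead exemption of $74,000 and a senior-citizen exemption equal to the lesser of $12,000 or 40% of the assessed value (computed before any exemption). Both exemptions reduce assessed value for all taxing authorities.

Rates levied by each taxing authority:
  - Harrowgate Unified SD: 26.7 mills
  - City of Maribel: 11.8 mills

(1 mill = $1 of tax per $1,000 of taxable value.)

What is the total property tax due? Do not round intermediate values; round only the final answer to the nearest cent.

$12,889.42

Assessed value = $689,820 × 0.61 = $420,790.2
Senior-citizen exemption = min($12,000, 40% × $420,790.2) = min($12,000, $168,316.08) = $12,000 (dollar cap binds)
Taxable value = $420,790.2 − $74,000 − $12,000 = $334,790.2
Harrowgate Unified SD: $334,790.2 × 0.0267 = $8,938.89834
City of Maribel: $334,790.2 × 0.0118 = $3,950.52436
Total = $12,889.4227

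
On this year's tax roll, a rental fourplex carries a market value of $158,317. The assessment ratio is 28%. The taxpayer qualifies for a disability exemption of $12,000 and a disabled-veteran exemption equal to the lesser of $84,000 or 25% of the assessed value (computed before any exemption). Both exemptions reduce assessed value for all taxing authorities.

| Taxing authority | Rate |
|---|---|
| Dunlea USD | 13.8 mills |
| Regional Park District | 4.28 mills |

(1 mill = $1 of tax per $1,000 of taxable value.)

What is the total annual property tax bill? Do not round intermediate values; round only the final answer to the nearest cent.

$384.14

Assessed value = $158,317 × 0.28 = $44,328.76
Disabled-veteran exemption = min($84,000, 25% × $44,328.76) = min($84,000, $11,082.19) = $11,082.19 (percentage binds)
Taxable value = $44,328.76 − $12,000 − $11,082.19 = $21,246.57
Dunlea USD: $21,246.57 × 0.0138 = $293.202666
Regional Park District: $21,246.57 × 0.00428 = $90.9353196
Total = $384.1379856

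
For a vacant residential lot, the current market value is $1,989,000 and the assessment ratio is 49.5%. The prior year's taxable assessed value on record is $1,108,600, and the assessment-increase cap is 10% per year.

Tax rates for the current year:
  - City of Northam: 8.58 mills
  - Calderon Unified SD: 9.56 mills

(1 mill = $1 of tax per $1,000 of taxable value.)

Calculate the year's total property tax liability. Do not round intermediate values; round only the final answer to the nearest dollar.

Uncapped assessed value = $1,989,000 × 0.495 = $984,555
Cap limit = $1,108,600 × 1.1 = $1,219,460
Taxable assessed value = min($984,555, $1,219,460) = $984,555 (cap does not bind)
City of Northam: $984,555 × 0.00858 = $8,447.4819
Calderon Unified SD: $984,555 × 0.00956 = $9,412.3458
Total = $17,859.8277

$17,860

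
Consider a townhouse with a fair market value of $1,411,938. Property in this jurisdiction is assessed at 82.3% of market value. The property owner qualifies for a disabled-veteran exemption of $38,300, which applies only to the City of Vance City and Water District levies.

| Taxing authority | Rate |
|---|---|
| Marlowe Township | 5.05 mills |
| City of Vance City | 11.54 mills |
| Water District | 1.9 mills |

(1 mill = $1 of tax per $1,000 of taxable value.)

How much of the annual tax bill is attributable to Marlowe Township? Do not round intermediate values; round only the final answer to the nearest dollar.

$5,868

Assessed value = $1,411,938 × 0.823 = $1,162,024.974
Marlowe Township taxable value = $1,162,024.974 (exemption does not apply)
Marlowe Township levy = $1,162,024.974 × 0.00505 = $5,868.2261187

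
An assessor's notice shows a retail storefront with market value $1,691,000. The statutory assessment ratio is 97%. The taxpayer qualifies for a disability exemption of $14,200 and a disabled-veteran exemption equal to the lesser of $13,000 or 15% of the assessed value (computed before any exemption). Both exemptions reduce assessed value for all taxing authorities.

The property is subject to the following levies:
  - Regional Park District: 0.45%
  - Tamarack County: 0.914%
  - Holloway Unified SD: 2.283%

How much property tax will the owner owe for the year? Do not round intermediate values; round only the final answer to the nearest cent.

$58,828.66

Assessed value = $1,691,000 × 0.97 = $1,640,270
Disabled-veteran exemption = min($13,000, 15% × $1,640,270) = min($13,000, $246,040.5) = $13,000 (dollar cap binds)
Taxable value = $1,640,270 − $14,200 − $13,000 = $1,613,070
Regional Park District: $1,613,070 × 0.0045 = $7,258.815
Tamarack County: $1,613,070 × 0.00914 = $14,743.4598
Holloway Unified SD: $1,613,070 × 0.02283 = $36,826.3881
Total = $58,828.6629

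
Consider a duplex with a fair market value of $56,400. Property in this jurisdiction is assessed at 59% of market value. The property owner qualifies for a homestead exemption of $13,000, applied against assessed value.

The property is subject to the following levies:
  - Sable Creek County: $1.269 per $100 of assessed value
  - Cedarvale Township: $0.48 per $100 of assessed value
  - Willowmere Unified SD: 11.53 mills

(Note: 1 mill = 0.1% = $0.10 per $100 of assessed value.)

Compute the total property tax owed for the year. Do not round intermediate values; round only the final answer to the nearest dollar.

Assessed value = $56,400 × 0.59 = $33,276
Taxable value = $33,276 − $13,000 = $20,276
Sable Creek County: $20,276 × 0.01269 = $257.30244
Cedarvale Township: $20,276 × 0.0048 = $97.3248
Willowmere Unified SD: $20,276 × 0.01153 = $233.78228
Total = $588.40952

$588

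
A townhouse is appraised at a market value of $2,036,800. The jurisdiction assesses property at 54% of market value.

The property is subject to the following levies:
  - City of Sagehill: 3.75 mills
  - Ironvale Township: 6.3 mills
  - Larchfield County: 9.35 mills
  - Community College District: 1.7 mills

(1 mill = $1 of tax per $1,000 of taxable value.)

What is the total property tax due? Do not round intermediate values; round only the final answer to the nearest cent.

$23,207.30

Assessed value = $2,036,800 × 0.54 = $1,099,872
City of Sagehill: $1,099,872 × 0.00375 = $4,124.52
Ironvale Township: $1,099,872 × 0.0063 = $6,929.1936
Larchfield County: $1,099,872 × 0.00935 = $10,283.8032
Community College District: $1,099,872 × 0.0017 = $1,869.7824
Total = $4,124.52 + $6,929.1936 + $10,283.8032 + $1,869.7824 = $23,207.2992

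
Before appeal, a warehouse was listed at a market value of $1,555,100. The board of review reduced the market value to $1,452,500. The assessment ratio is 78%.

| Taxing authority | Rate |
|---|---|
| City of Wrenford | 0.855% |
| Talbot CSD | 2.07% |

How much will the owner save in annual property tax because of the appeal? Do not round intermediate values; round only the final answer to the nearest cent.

Old assessed value = $1,555,100 × 0.78 = $1,212,978
New assessed value = $1,452,500 × 0.78 = $1,132,950
Combined rate = 0.00855 + 0.0207 = 0.02925
Old tax = $1,212,978 × 0.02925 = $35,479.6065
New tax = $1,132,950 × 0.02925 = $33,138.7875
Reduction = $35,479.6065 − $33,138.7875 = $2,340.819

$2,340.82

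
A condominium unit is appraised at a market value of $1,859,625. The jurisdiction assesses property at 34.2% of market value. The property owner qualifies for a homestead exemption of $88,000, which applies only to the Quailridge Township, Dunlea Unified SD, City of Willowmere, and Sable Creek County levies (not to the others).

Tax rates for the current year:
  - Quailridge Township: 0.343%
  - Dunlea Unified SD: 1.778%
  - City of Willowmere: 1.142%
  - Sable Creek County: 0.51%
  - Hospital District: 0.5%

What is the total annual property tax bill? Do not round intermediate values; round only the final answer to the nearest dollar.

Assessed value = $1,859,625 × 0.342 = $635,991.75
Quailridge Township: ($635,991.75 − $88,000) × 0.00343 = $547,991.75 × 0.00343 = $1,879.6117025
Dunlea Unified SD: ($635,991.75 − $88,000) × 0.01778 = $547,991.75 × 0.01778 = $9,743.293315
City of Willowmere: ($635,991.75 − $88,000) × 0.01142 = $547,991.75 × 0.01142 = $6,258.065785
Sable Creek County: ($635,991.75 − $88,000) × 0.0051 = $547,991.75 × 0.0051 = $2,794.757925
Hospital District: $635,991.75 × 0.005 = $3,179.95875
Total = $23,855.6874775

$23,856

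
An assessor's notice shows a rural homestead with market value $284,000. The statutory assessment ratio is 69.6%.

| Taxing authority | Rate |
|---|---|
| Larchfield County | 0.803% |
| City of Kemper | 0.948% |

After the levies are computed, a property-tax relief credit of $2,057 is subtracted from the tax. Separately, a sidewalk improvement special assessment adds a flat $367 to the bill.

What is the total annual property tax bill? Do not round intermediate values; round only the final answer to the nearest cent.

$1,771.10

Assessed value = $284,000 × 0.696 = $197,664
Larchfield County: $197,664 × 0.00803 = $1,587.24192
City of Kemper: $197,664 × 0.00948 = $1,873.85472
Levies subtotal = $3,461.09664
After credit = $3,461.09664 − $2,057 = $1,404.09664
Total = $1,404.09664 + $367 = $1,771.09664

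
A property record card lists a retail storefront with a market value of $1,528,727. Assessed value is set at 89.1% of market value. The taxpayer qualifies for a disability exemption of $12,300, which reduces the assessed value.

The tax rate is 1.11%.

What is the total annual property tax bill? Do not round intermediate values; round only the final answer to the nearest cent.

Assessed value = $1,528,727 × 0.891 = $1,362,095.757
Taxable value = $1,362,095.757 − $12,300 = $1,349,795.757
Tax = $1,349,795.757 × 0.0111 = $14,982.7329027

$14,982.73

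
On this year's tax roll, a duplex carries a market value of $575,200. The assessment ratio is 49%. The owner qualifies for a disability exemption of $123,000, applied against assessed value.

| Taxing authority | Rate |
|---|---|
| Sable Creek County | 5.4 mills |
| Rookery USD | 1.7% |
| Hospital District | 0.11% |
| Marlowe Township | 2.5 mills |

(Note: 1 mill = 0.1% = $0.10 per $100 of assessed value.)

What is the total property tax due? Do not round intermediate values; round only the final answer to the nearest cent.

Assessed value = $575,200 × 0.49 = $281,848
Taxable value = $281,848 − $123,000 = $158,848
Sable Creek County: $158,848 × 0.0054 = $857.7792
Rookery USD: $158,848 × 0.017 = $2,700.416
Hospital District: $158,848 × 0.0011 = $174.7328
Marlowe Township: $158,848 × 0.0025 = $397.12
Total = $4,130.048

$4,130.05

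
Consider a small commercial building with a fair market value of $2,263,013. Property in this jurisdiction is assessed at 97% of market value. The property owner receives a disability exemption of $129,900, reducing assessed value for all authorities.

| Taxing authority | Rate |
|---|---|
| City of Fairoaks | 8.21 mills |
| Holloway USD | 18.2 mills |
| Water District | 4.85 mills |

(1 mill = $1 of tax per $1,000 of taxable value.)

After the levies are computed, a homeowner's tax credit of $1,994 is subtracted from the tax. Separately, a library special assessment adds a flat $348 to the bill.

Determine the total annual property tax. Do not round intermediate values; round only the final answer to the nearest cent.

Assessed value = $2,263,013 × 0.97 = $2,195,122.61
Taxable value = $2,195,122.61 − $129,900 = $2,065,222.61
City of Fairoaks: $2,065,222.61 × 0.00821 = $16,955.4776281
Holloway USD: $2,065,222.61 × 0.0182 = $37,587.051502
Water District: $2,065,222.61 × 0.00485 = $10,016.3296585
Levies subtotal = $64,558.8587886
After credit = $64,558.8587886 − $1,994 = $62,564.8587886
Total = $62,564.8587886 + $348 = $62,912.8587886

$62,912.86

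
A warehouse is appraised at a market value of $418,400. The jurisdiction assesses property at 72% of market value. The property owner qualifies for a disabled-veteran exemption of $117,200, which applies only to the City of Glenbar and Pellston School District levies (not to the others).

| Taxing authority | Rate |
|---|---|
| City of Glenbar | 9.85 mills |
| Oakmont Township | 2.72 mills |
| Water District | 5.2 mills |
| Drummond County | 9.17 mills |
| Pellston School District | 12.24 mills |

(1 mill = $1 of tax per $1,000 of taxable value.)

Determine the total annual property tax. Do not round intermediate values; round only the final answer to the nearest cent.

$9,213.95

Assessed value = $418,400 × 0.72 = $301,248
City of Glenbar: ($301,248 − $117,200) × 0.00985 = $184,048 × 0.00985 = $1,812.8728
Oakmont Township: $301,248 × 0.00272 = $819.39456
Water District: $301,248 × 0.0052 = $1,566.4896
Drummond County: $301,248 × 0.00917 = $2,762.44416
Pellston School District: ($301,248 − $117,200) × 0.01224 = $184,048 × 0.01224 = $2,252.74752
Total = $9,213.94864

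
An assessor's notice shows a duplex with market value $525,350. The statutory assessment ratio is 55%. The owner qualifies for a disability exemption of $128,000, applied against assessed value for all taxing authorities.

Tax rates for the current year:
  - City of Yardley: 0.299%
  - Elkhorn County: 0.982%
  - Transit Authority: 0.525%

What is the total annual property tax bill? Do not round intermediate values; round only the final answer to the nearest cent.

$2,906.62

Assessed value = $525,350 × 0.55 = $288,942.5
Taxable value = $288,942.5 − $128,000 = $160,942.5
City of Yardley: $160,942.5 × 0.00299 = $481.218075
Elkhorn County: $160,942.5 × 0.00982 = $1,580.45535
Transit Authority: $160,942.5 × 0.00525 = $844.948125
Total = $481.218075 + $1,580.45535 + $844.948125 = $2,906.62155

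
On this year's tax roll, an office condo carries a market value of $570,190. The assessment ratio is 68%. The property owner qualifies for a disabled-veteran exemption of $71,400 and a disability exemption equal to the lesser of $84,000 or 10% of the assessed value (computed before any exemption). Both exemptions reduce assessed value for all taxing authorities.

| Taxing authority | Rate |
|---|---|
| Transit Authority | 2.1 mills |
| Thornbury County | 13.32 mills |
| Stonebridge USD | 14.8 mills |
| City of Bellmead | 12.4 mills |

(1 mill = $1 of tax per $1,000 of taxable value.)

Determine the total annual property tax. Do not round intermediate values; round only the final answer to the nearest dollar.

$11,829

Assessed value = $570,190 × 0.68 = $387,729.2
Disability exemption = min($84,000, 10% × $387,729.2) = min($84,000, $38,772.92) = $38,772.92 (percentage binds)
Taxable value = $387,729.2 − $71,400 − $38,772.92 = $277,556.28
Transit Authority: $277,556.28 × 0.0021 = $582.868188
Thornbury County: $277,556.28 × 0.01332 = $3,697.0496496
Stonebridge USD: $277,556.28 × 0.0148 = $4,107.832944
City of Bellmead: $277,556.28 × 0.0124 = $3,441.697872
Total = $11,829.4486536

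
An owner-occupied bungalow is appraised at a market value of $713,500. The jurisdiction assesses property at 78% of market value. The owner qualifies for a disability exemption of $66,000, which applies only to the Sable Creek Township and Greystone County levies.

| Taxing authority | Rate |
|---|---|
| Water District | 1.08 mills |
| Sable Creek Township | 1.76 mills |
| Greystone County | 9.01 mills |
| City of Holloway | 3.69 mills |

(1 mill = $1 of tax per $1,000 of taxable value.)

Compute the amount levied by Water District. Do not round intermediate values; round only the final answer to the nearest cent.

Assessed value = $713,500 × 0.78 = $556,530
Water District taxable value = $556,530 (exemption does not apply)
Water District levy = $556,530 × 0.00108 = $601.0524

$601.05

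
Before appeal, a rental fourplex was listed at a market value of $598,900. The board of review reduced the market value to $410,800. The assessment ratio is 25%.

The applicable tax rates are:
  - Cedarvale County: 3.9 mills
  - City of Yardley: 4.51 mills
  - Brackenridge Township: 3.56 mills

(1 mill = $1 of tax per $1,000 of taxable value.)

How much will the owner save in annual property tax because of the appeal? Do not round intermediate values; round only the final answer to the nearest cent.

$562.89

Old assessed value = $598,900 × 0.25 = $149,725
New assessed value = $410,800 × 0.25 = $102,700
Combined rate = 0.0039 + 0.00451 + 0.00356 = 0.01197
Old tax = $149,725 × 0.01197 = $1,792.20825
New tax = $102,700 × 0.01197 = $1,229.319
Reduction = $1,792.20825 − $1,229.319 = $562.88925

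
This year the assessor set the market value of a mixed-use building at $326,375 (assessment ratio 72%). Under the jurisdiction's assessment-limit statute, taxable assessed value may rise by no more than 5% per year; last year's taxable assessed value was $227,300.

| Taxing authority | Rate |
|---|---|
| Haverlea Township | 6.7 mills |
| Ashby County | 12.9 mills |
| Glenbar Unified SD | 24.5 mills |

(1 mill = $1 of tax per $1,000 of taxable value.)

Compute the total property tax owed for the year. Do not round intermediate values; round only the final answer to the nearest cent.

$10,363.06

Uncapped assessed value = $326,375 × 0.72 = $234,990
Cap limit = $227,300 × 1.05 = $238,665
Taxable assessed value = min($234,990, $238,665) = $234,990 (cap does not bind)
Haverlea Township: $234,990 × 0.0067 = $1,574.433
Ashby County: $234,990 × 0.0129 = $3,031.371
Glenbar Unified SD: $234,990 × 0.0245 = $5,757.255
Total = $10,363.059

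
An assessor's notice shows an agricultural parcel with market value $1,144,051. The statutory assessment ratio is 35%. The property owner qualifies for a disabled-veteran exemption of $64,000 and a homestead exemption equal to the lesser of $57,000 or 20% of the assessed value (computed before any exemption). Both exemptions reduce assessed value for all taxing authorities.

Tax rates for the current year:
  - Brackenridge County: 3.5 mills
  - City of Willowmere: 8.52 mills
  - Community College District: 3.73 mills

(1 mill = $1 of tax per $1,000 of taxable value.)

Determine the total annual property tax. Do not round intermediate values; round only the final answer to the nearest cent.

Assessed value = $1,144,051 × 0.35 = $400,417.85
Homestead exemption = min($57,000, 20% × $400,417.85) = min($57,000, $80,083.57) = $57,000 (dollar cap binds)
Taxable value = $400,417.85 − $64,000 − $57,000 = $279,417.85
Brackenridge County: $279,417.85 × 0.0035 = $977.962475
City of Willowmere: $279,417.85 × 0.00852 = $2,380.640082
Community College District: $279,417.85 × 0.00373 = $1,042.2285805
Total = $4,400.8311375

$4,400.83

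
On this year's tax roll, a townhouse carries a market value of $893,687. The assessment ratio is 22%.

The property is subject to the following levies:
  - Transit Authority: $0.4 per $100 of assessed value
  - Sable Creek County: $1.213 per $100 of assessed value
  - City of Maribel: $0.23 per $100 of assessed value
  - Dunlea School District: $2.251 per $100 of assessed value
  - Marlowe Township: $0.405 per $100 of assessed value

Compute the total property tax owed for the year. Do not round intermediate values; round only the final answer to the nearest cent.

Assessed value = $893,687 × 0.22 = $196,611.14
Transit Authority: $196,611.14 × 0.004 = $786.44456
Sable Creek County: $196,611.14 × 0.01213 = $2,384.8931282
City of Maribel: $196,611.14 × 0.0023 = $452.205622
Dunlea School District: $196,611.14 × 0.02251 = $4,425.7167614
Marlowe Township: $196,611.14 × 0.00405 = $796.275117
Total = $786.44456 + $2,384.8931282 + $452.205622 + $4,425.7167614 + $796.275117 = $8,845.5351886

$8,845.54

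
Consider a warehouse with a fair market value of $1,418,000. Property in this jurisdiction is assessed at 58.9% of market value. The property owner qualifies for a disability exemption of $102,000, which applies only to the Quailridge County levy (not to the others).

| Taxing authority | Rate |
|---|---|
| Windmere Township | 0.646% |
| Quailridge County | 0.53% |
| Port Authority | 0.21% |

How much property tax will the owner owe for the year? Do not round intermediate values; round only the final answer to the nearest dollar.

$11,035

Assessed value = $1,418,000 × 0.589 = $835,202
Windmere Township: $835,202 × 0.00646 = $5,395.40492
Quailridge County: ($835,202 − $102,000) × 0.0053 = $733,202 × 0.0053 = $3,885.9706
Port Authority: $835,202 × 0.0021 = $1,753.9242
Total = $11,035.29972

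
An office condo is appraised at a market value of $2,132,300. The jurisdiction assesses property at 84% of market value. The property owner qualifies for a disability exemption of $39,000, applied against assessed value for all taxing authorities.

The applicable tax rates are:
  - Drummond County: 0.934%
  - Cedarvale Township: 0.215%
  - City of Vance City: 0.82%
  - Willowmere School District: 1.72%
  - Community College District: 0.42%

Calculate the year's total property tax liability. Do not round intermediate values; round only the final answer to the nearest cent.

Assessed value = $2,132,300 × 0.84 = $1,791,132
Taxable value = $1,791,132 − $39,000 = $1,752,132
Drummond County: $1,752,132 × 0.00934 = $16,364.91288
Cedarvale Township: $1,752,132 × 0.00215 = $3,767.0838
City of Vance City: $1,752,132 × 0.0082 = $14,367.4824
Willowmere School District: $1,752,132 × 0.0172 = $30,136.6704
Community College District: $1,752,132 × 0.0042 = $7,358.9544
Total = $16,364.91288 + $3,767.0838 + $14,367.4824 + $30,136.6704 + $7,358.9544 = $71,995.10388

$71,995.10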